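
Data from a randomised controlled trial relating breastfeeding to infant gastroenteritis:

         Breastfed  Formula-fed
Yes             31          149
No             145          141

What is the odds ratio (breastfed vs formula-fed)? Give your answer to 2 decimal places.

Reading the table with exposure as columns: a = 31 (Breastfed, case), b = 145 (Breastfed, non-case), c = 149 (Formula-fed, case), d = 141.
OR = (a·d)/(b·c) = (31 × 141) / (145 × 149) = 4371 / 21605 = 0.20231
Exposure is associated with lower odds of infant gastroenteritis (OR = 0.20 < 1).

0.20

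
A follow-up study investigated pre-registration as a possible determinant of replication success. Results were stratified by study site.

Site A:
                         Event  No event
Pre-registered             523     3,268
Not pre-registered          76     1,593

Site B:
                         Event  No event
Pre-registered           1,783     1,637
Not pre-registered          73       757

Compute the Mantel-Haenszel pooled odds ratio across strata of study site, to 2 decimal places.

6.39

OR_MH = Σ(aᵢdᵢ/nᵢ) / Σ(bᵢcᵢ/nᵢ), where nᵢ is the stratum total.
Stratum 1 (Site A): n = 5460; a·d/n = 523·1593/5460 = 152.5896; b·c/n = 3268·76/5460 = 45.4886
Stratum 2 (Site B): n = 4250; a·d/n = 1783·757/4250 = 317.5838; b·c/n = 1637·73/4250 = 28.1179
OR_MH = (152.5896 + 317.5838) / (45.4886 + 28.1179) = 470.1733 / 73.6065 = 6.38766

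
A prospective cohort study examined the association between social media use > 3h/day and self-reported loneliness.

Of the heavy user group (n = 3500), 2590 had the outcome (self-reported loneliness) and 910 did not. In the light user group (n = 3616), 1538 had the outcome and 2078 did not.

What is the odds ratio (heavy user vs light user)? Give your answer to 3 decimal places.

From the description: a = 2590, b = 910, c = 1538, d = 2078.
OR = (a·d)/(b·c) = (2590 × 2078) / (910 × 1538) = 5382020 / 1399580 = 3.84545
The odds of self-reported loneliness are about 3.85 times as high in the heavy user group.

3.845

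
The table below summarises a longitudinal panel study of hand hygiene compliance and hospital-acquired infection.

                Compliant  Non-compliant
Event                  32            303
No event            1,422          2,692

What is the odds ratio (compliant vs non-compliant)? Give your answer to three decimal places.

0.200

Reading the table with exposure as columns: a = 32 (Compliant, case), b = 1422 (Compliant, non-case), c = 303 (Non-compliant, case), d = 2692.
OR = (a·d)/(b·c) = (32 × 2692) / (1422 × 303) = 86144 / 430866 = 0.19993
Exposure is associated with lower odds of hospital-acquired infection (OR = 0.20 < 1).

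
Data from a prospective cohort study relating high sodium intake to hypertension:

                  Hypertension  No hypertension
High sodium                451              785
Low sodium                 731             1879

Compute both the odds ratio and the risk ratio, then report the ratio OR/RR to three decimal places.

Cells: a = 451, b = 785, c = 731, d = 1879.
OR = (451·1879)/(785·731) = 847429/573835 = 1.47678
Risk in exposed = 451/1236 = 0.36489; risk in unexposed = 731/2610 = 0.28008; RR = 1.30281
OR/RR = 1.47678 / 1.30281 = 1.13354
The outcome is not rare, so the OR lies further from 1 than the RR.

1.134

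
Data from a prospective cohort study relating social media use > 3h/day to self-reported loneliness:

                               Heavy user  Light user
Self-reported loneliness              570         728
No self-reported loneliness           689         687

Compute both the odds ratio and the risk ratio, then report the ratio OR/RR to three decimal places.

Reading the table with exposure as columns: a = 570 (Heavy user, case), b = 689 (Heavy user, non-case), c = 728 (Light user, case), d = 687.
OR = (570·687)/(689·728) = 391590/501592 = 0.78069
Risk in exposed = 570/1259 = 0.45274; risk in unexposed = 728/1415 = 0.51449; RR = 0.87998
OR/RR = 0.78069 / 0.87998 = 0.88717
The outcome is not rare, so the OR lies further from 1 than the RR.

0.887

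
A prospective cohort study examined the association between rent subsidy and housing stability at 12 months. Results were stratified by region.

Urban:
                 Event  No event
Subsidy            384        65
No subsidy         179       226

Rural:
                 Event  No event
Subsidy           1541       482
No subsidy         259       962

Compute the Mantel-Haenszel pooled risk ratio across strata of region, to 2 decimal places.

RR_MH = Σ(aᵢ·n₀ᵢ/nᵢ) / Σ(cᵢ·n₁ᵢ/nᵢ), with n₁ᵢ = aᵢ+bᵢ (exposed), n₀ᵢ = cᵢ+dᵢ (unexposed), nᵢ = n₁ᵢ+n₀ᵢ.
Stratum 1 (Urban): n₁ = 449, n₀ = 405, n = 854; a·n₀/n = 384·405/854 = 182.1077; c·n₁/n = 179·449/854 = 94.1112
Stratum 2 (Rural): n₁ = 2023, n₀ = 1221, n = 3244; a·n₀/n = 1541·1221/3244 = 580.0126; c·n₁/n = 259·2023/3244 = 161.5157
RR_MH = (182.1077 + 580.0126) / (94.1112 + 161.5157) = 762.1204 / 255.6270 = 2.98138

2.98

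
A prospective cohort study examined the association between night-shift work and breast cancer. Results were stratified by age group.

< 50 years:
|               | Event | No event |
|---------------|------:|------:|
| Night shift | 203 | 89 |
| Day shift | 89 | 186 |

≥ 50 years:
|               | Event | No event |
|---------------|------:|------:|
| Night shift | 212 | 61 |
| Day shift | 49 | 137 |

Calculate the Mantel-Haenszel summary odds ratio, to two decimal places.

6.34

OR_MH = Σ(aᵢdᵢ/nᵢ) / Σ(bᵢcᵢ/nᵢ), where nᵢ is the stratum total.
Stratum 1 (< 50 years): n = 567; a·d/n = 203·186/567 = 66.5926; b·c/n = 89·89/567 = 13.9700
Stratum 2 (≥ 50 years): n = 459; a·d/n = 212·137/459 = 63.2767; b·c/n = 61·49/459 = 6.5120
OR_MH = (66.5926 + 63.2767) / (13.9700 + 6.5120) = 129.8693 / 20.4820 = 6.34065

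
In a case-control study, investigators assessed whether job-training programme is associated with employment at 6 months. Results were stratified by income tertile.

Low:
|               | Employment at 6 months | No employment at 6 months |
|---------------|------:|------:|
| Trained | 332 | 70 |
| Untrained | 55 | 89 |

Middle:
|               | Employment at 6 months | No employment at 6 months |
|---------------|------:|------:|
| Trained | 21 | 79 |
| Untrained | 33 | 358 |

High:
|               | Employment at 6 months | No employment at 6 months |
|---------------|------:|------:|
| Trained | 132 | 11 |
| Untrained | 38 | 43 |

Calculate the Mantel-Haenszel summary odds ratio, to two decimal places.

OR_MH = Σ(aᵢdᵢ/nᵢ) / Σ(bᵢcᵢ/nᵢ), where nᵢ is the stratum total.
Stratum 1 (Low): n = 546; a·d/n = 332·89/546 = 54.1172; b·c/n = 70·55/546 = 7.0513
Stratum 2 (Middle): n = 491; a·d/n = 21·358/491 = 15.3116; b·c/n = 79·33/491 = 5.3096
Stratum 3 (High): n = 224; a·d/n = 132·43/224 = 25.3393; b·c/n = 11·38/224 = 1.8661
OR_MH = (54.1172 + 15.3116 + 25.3393) / (7.0513 + 5.3096 + 1.8661) = 94.7681 / 14.2269 = 6.66118

6.66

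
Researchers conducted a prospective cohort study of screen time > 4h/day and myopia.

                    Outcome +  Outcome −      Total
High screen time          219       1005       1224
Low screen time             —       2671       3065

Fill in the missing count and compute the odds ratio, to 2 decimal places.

1.48

The missing cell is in the unexposed row: 3065 − 2671 = 394.
So a = 219, b = 1005, c = 394, d = 2671.
OR = (a·d)/(b·c) = (219 × 2671) / (1005 × 394) = 584949 / 395970 = 1.47726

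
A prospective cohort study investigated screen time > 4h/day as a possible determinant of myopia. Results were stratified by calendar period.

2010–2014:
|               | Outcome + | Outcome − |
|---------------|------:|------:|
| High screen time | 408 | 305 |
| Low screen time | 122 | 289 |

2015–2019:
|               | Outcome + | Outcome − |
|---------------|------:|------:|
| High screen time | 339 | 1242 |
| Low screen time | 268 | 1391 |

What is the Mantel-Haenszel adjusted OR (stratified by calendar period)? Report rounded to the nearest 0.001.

OR_MH = Σ(aᵢdᵢ/nᵢ) / Σ(bᵢcᵢ/nᵢ), where nᵢ is the stratum total.
Stratum 1 (2010–2014): n = 1124; a·d/n = 408·289/1124 = 104.9039; b·c/n = 305·122/1124 = 33.1050
Stratum 2 (2015–2019): n = 3240; a·d/n = 339·1391/3240 = 145.5398; b·c/n = 1242·268/3240 = 102.7333
OR_MH = (104.9039 + 145.5398) / (33.1050 + 102.7333) = 250.4437 / 135.8383 = 1.84369

1.844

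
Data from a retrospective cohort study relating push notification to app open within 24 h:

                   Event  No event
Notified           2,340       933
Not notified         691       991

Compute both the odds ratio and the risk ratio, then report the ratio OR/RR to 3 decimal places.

2.067

Cells: a = 2340, b = 933, c = 691, d = 991.
OR = (2340·991)/(933·691) = 2318940/644703 = 3.59691
Risk in exposed = 2340/3273 = 0.71494; risk in unexposed = 691/1682 = 0.41082; RR = 1.74027
OR/RR = 3.59691 / 1.74027 = 2.06686
The outcome is not rare, so the OR lies further from 1 than the RR.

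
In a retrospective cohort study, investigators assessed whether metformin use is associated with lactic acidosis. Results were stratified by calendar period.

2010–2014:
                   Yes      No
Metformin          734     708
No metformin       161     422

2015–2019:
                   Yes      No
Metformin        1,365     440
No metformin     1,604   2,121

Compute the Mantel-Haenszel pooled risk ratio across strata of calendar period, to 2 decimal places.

1.77

RR_MH = Σ(aᵢ·n₀ᵢ/nᵢ) / Σ(cᵢ·n₁ᵢ/nᵢ), with n₁ᵢ = aᵢ+bᵢ (exposed), n₀ᵢ = cᵢ+dᵢ (unexposed), nᵢ = n₁ᵢ+n₀ᵢ.
Stratum 1 (2010–2014): n₁ = 1442, n₀ = 583, n = 2025; a·n₀/n = 734·583/2025 = 211.3195; c·n₁/n = 161·1442/2025 = 114.6479
Stratum 2 (2015–2019): n₁ = 1805, n₀ = 3725, n = 5530; a·n₀/n = 1365·3725/5530 = 919.4620; c·n₁/n = 1604·1805/5530 = 523.5479
RR_MH = (211.3195 + 919.4620) / (114.6479 + 523.5479) = 1130.7815 / 638.1958 = 1.77184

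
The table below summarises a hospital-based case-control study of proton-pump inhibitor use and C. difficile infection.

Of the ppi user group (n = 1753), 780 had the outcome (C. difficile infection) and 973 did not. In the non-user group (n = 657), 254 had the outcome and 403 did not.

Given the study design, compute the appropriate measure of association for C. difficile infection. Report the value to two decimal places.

From the description: a = 780, b = 973, c = 254, d = 403.
This is a hospital-based case-control study: participants were sampled on outcome status, so risks in the source population cannot be estimated directly — relative risk is not valid here. The odds ratio is the appropriate measure.
OR = (a·d)/(b·c) = (780 × 403) / (973 × 254) = 314340 / 247142 = 1.27190

1.27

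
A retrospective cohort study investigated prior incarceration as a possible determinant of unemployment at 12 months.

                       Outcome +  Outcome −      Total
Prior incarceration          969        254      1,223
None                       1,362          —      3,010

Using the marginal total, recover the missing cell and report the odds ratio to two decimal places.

4.62

The missing cell is in the unexposed row: 3010 − 1362 = 1648.
So a = 969, b = 254, c = 1362, d = 1648.
OR = (a·d)/(b·c) = (969 × 1648) / (254 × 1362) = 1596912 / 345948 = 4.61605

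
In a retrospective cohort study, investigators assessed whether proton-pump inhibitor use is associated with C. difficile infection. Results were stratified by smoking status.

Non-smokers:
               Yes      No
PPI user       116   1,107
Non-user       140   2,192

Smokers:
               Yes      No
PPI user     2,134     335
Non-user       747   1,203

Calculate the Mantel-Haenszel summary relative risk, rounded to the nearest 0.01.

2.19

RR_MH = Σ(aᵢ·n₀ᵢ/nᵢ) / Σ(cᵢ·n₁ᵢ/nᵢ), with n₁ᵢ = aᵢ+bᵢ (exposed), n₀ᵢ = cᵢ+dᵢ (unexposed), nᵢ = n₁ᵢ+n₀ᵢ.
Stratum 1 (Non-smokers): n₁ = 1223, n₀ = 2332, n = 3555; a·n₀/n = 116·2332/3555 = 76.0934; c·n₁/n = 140·1223/3555 = 48.1632
Stratum 2 (Smokers): n₁ = 2469, n₀ = 1950, n = 4419; a·n₀/n = 2134·1950/4419 = 941.6836; c·n₁/n = 747·2469/4419 = 417.3666
RR_MH = (76.0934 + 941.6836) / (48.1632 + 417.3666) = 1017.7770 / 465.5297 = 2.18628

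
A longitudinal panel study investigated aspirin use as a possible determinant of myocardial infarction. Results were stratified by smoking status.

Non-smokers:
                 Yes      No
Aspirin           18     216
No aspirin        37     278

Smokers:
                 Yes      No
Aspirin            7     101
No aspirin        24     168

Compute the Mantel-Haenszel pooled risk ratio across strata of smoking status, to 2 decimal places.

RR_MH = Σ(aᵢ·n₀ᵢ/nᵢ) / Σ(cᵢ·n₁ᵢ/nᵢ), with n₁ᵢ = aᵢ+bᵢ (exposed), n₀ᵢ = cᵢ+dᵢ (unexposed), nᵢ = n₁ᵢ+n₀ᵢ.
Stratum 1 (Non-smokers): n₁ = 234, n₀ = 315, n = 549; a·n₀/n = 18·315/549 = 10.3279; c·n₁/n = 37·234/549 = 15.7705
Stratum 2 (Smokers): n₁ = 108, n₀ = 192, n = 300; a·n₀/n = 7·192/300 = 4.4800; c·n₁/n = 24·108/300 = 8.6400
RR_MH = (10.3279 + 4.4800) / (15.7705 + 8.6400) = 14.8079 / 24.4105 = 0.60662

0.61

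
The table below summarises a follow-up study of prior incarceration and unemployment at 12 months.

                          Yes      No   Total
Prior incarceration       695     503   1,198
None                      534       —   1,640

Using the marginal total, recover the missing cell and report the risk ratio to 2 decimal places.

1.78

The missing cell is in the unexposed row: 1640 − 534 = 1106.
So a = 695, b = 503, c = 534, d = 1106.
RR = [a/(a+b)] / [c/(c+d)] = (695/1198) / (534/1640) = 0.58013/0.32561 = 1.78168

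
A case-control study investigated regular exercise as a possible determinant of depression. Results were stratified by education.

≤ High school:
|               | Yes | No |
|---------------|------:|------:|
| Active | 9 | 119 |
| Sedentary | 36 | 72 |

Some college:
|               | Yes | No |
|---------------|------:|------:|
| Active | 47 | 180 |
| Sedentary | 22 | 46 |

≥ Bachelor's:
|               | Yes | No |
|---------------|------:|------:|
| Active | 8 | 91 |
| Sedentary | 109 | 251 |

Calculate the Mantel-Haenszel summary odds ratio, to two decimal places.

0.27

OR_MH = Σ(aᵢdᵢ/nᵢ) / Σ(bᵢcᵢ/nᵢ), where nᵢ is the stratum total.
Stratum 1 (≤ High school): n = 236; a·d/n = 9·72/236 = 2.7458; b·c/n = 119·36/236 = 18.1525
Stratum 2 (Some college): n = 295; a·d/n = 47·46/295 = 7.3288; b·c/n = 180·22/295 = 13.4237
Stratum 3 (≥ Bachelor's): n = 459; a·d/n = 8·251/459 = 4.3747; b·c/n = 91·109/459 = 21.6100
OR_MH = (2.7458 + 7.3288 + 4.3747) / (18.1525 + 13.4237 + 21.6100) = 14.4493 / 53.1863 = 0.27167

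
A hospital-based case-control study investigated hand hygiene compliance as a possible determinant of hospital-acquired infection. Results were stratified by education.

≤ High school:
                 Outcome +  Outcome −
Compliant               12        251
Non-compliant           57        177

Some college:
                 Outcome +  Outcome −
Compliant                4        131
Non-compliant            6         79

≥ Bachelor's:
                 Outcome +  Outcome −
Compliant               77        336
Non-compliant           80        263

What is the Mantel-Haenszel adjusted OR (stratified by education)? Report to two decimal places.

0.48

OR_MH = Σ(aᵢdᵢ/nᵢ) / Σ(bᵢcᵢ/nᵢ), where nᵢ is the stratum total.
Stratum 1 (≤ High school): n = 497; a·d/n = 12·177/497 = 4.2736; b·c/n = 251·57/497 = 28.7867
Stratum 2 (Some college): n = 220; a·d/n = 4·79/220 = 1.4364; b·c/n = 131·6/220 = 3.5727
Stratum 3 (≥ Bachelor's): n = 756; a·d/n = 77·263/756 = 26.7870; b·c/n = 336·80/756 = 35.5556
OR_MH = (4.2736 + 1.4364 + 26.7870) / (28.7867 + 3.5727 + 35.5556) = 32.4970 / 67.9150 = 0.47850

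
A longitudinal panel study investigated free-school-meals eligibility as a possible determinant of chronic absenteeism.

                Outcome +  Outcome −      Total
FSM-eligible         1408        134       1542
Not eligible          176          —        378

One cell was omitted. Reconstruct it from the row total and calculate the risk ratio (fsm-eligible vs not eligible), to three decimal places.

1.961

The missing cell is in the unexposed row: 378 − 176 = 202.
So a = 1408, b = 134, c = 176, d = 202.
RR = [a/(a+b)] / [c/(c+d)] = (1408/1542) / (176/378) = 0.91310/0.46561 = 1.96109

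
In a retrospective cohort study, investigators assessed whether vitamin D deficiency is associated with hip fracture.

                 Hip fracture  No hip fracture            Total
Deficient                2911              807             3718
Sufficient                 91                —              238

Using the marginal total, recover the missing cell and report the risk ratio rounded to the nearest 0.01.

2.05

The missing cell is in the unexposed row: 238 − 91 = 147.
So a = 2911, b = 807, c = 91, d = 147.
RR = [a/(a+b)] / [c/(c+d)] = (2911/3718) / (91/238) = 0.78295/0.38235 = 2.04771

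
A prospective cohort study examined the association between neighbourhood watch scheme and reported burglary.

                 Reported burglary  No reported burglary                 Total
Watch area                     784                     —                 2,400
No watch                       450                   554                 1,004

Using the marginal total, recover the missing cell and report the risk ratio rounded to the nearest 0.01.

0.73

The missing cell is in the exposed row: 2400 − 784 = 1616.
So a = 784, b = 1616, c = 450, d = 554.
RR = [a/(a+b)] / [c/(c+d)] = (784/2400) / (450/1004) = 0.32667/0.44821 = 0.72883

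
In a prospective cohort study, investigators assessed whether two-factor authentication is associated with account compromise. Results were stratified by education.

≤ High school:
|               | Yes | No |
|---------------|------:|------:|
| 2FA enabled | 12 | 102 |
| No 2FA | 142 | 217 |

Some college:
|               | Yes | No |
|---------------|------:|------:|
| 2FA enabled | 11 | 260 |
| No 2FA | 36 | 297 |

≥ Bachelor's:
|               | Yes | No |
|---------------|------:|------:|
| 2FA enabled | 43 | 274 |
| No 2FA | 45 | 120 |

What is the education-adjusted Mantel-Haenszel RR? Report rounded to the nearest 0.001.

RR_MH = Σ(aᵢ·n₀ᵢ/nᵢ) / Σ(cᵢ·n₁ᵢ/nᵢ), with n₁ᵢ = aᵢ+bᵢ (exposed), n₀ᵢ = cᵢ+dᵢ (unexposed), nᵢ = n₁ᵢ+n₀ᵢ.
Stratum 1 (≤ High school): n₁ = 114, n₀ = 359, n = 473; a·n₀/n = 12·359/473 = 9.1078; c·n₁/n = 142·114/473 = 34.2241
Stratum 2 (Some college): n₁ = 271, n₀ = 333, n = 604; a·n₀/n = 11·333/604 = 6.0646; c·n₁/n = 36·271/604 = 16.1523
Stratum 3 (≥ Bachelor's): n₁ = 317, n₀ = 165, n = 482; a·n₀/n = 43·165/482 = 14.7199; c·n₁/n = 45·317/482 = 29.5954
RR_MH = (9.1078 + 6.0646 + 14.7199) / (34.2241 + 16.1523 + 29.5954) = 29.8923 / 79.9719 = 0.37379

0.374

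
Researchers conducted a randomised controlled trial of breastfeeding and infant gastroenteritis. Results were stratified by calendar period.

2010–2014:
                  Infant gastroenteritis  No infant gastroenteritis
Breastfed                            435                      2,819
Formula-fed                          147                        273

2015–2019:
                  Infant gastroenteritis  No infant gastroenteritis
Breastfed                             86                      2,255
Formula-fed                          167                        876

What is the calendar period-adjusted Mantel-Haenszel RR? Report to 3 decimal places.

RR_MH = Σ(aᵢ·n₀ᵢ/nᵢ) / Σ(cᵢ·n₁ᵢ/nᵢ), with n₁ᵢ = aᵢ+bᵢ (exposed), n₀ᵢ = cᵢ+dᵢ (unexposed), nᵢ = n₁ᵢ+n₀ᵢ.
Stratum 1 (2010–2014): n₁ = 3254, n₀ = 420, n = 3674; a·n₀/n = 435·420/3674 = 49.7278; c·n₁/n = 147·3254/3674 = 130.1954
Stratum 2 (2015–2019): n₁ = 2341, n₀ = 1043, n = 3384; a·n₀/n = 86·1043/3384 = 26.5065; c·n₁/n = 167·2341/3384 = 115.5281
RR_MH = (49.7278 + 26.5065) / (130.1954 + 115.5281) = 76.2343 / 245.7235 = 0.31024

0.310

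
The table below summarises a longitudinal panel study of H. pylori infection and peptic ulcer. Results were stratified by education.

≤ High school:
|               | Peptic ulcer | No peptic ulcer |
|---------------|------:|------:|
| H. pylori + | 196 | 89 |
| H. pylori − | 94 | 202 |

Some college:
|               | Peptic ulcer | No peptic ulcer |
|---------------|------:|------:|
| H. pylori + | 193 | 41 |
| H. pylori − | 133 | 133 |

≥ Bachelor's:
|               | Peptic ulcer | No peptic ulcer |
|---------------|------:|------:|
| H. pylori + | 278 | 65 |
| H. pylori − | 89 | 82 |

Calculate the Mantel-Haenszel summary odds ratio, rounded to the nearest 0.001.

4.481

OR_MH = Σ(aᵢdᵢ/nᵢ) / Σ(bᵢcᵢ/nᵢ), where nᵢ is the stratum total.
Stratum 1 (≤ High school): n = 581; a·d/n = 196·202/581 = 68.1446; b·c/n = 89·94/581 = 14.3993
Stratum 2 (Some college): n = 500; a·d/n = 193·133/500 = 51.3380; b·c/n = 41·133/500 = 10.9060
Stratum 3 (≥ Bachelor's): n = 514; a·d/n = 278·82/514 = 44.3502; b·c/n = 65·89/514 = 11.2549
OR_MH = (68.1446 + 51.3380 + 44.3502) / (14.3993 + 10.9060 + 11.2549) = 163.8328 / 36.5602 = 4.48118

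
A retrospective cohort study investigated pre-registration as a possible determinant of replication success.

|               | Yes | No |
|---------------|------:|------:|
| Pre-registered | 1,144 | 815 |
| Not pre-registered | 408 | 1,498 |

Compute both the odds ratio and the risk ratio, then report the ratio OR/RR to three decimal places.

1.889

Cells: a = 1144, b = 815, c = 408, d = 1498.
OR = (1144·1498)/(815·408) = 1713712/332520 = 5.15371
Risk in exposed = 1144/1959 = 0.58397; risk in unexposed = 408/1906 = 0.21406; RR = 2.72806
OR/RR = 5.15371 / 2.72806 = 1.88915
The outcome is not rare, so the OR lies further from 1 than the RR.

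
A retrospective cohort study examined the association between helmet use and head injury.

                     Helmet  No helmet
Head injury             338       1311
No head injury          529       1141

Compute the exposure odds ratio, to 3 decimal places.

0.556

Reading the table with exposure as columns: a = 338 (Helmet, case), b = 529 (Helmet, non-case), c = 1311 (No helmet, case), d = 1141.
OR = (a·d)/(b·c) = (338 × 1141) / (529 × 1311) = 385658 / 693519 = 0.55609
Exposure is associated with lower odds of head injury (OR = 0.56 < 1).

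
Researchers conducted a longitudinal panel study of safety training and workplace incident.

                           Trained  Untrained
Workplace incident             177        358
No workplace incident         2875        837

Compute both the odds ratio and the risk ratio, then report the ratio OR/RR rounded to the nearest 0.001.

0.744

Reading the table with exposure as columns: a = 177 (Trained, case), b = 2875 (Trained, non-case), c = 358 (Untrained, case), d = 837.
OR = (177·837)/(2875·358) = 148149/1029250 = 0.14394
Risk in exposed = 177/3052 = 0.05799; risk in unexposed = 358/1195 = 0.29958; RR = 0.19359
OR/RR = 0.14394 / 0.19359 = 0.74354
The outcome is not rare, so the OR lies further from 1 than the RR.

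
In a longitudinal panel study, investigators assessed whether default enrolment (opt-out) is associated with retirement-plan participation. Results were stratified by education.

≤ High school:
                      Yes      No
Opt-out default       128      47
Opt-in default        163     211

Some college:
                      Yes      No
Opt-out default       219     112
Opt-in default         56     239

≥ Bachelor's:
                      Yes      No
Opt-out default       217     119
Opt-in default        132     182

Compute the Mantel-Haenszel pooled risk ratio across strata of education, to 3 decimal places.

RR_MH = Σ(aᵢ·n₀ᵢ/nᵢ) / Σ(cᵢ·n₁ᵢ/nᵢ), with n₁ᵢ = aᵢ+bᵢ (exposed), n₀ᵢ = cᵢ+dᵢ (unexposed), nᵢ = n₁ᵢ+n₀ᵢ.
Stratum 1 (≤ High school): n₁ = 175, n₀ = 374, n = 549; a·n₀/n = 128·374/549 = 87.1985; c·n₁/n = 163·175/549 = 51.9581
Stratum 2 (Some college): n₁ = 331, n₀ = 295, n = 626; a·n₀/n = 219·295/626 = 103.2029; c·n₁/n = 56·331/626 = 29.6102
Stratum 3 (≥ Bachelor's): n₁ = 336, n₀ = 314, n = 650; a·n₀/n = 217·314/650 = 104.8277; c·n₁/n = 132·336/650 = 68.2338
RR_MH = (87.1985 + 103.2029 + 104.8277) / (51.9581 + 29.6102 + 68.2338) = 295.2291 / 149.8022 = 1.97079

1.971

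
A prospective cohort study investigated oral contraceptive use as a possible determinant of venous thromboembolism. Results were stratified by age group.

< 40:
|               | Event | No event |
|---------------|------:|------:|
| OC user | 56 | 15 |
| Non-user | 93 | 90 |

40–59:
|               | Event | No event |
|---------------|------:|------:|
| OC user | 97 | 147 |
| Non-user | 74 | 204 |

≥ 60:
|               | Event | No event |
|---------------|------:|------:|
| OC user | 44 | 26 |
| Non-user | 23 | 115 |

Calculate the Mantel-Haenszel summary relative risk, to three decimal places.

1.774

RR_MH = Σ(aᵢ·n₀ᵢ/nᵢ) / Σ(cᵢ·n₁ᵢ/nᵢ), with n₁ᵢ = aᵢ+bᵢ (exposed), n₀ᵢ = cᵢ+dᵢ (unexposed), nᵢ = n₁ᵢ+n₀ᵢ.
Stratum 1 (< 40): n₁ = 71, n₀ = 183, n = 254; a·n₀/n = 56·183/254 = 40.3465; c·n₁/n = 93·71/254 = 25.9961
Stratum 2 (40–59): n₁ = 244, n₀ = 278, n = 522; a·n₀/n = 97·278/522 = 51.6590; c·n₁/n = 74·244/522 = 34.5900
Stratum 3 (≥ 60): n₁ = 70, n₀ = 138, n = 208; a·n₀/n = 44·138/208 = 29.1923; c·n₁/n = 23·70/208 = 7.7404
RR_MH = (40.3465 + 51.6590 + 29.1923) / (25.9961 + 34.5900 + 7.7404) = 121.1978 / 68.3265 = 1.77380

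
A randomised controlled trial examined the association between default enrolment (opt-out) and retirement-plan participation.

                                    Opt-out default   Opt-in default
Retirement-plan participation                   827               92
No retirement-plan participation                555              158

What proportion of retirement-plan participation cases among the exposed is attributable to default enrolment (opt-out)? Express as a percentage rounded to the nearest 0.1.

Reading the table with exposure as columns: a = 827 (Opt-out default, case), b = 555 (Opt-out default, non-case), c = 92 (Opt-in default, case), d = 158.
Risk in exposed = 827/1382 = 0.59841; risk in unexposed = 92/250 = 0.36800.
RR = 0.59841/0.36800 = 1.62611
AR% = (RR − 1)/RR × 100 = (1.62611 − 1)/1.62611 × 100 = 38.5035%

38.5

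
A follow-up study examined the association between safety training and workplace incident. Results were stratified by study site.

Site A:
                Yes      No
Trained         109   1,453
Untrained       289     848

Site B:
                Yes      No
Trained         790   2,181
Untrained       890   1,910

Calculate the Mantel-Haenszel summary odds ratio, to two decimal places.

OR_MH = Σ(aᵢdᵢ/nᵢ) / Σ(bᵢcᵢ/nᵢ), where nᵢ is the stratum total.
Stratum 1 (Site A): n = 2699; a·d/n = 109·848/2699 = 34.2468; b·c/n = 1453·289/2699 = 155.5824
Stratum 2 (Site B): n = 5771; a·d/n = 790·1910/5771 = 261.4625; b·c/n = 2181·890/5771 = 336.3525
OR_MH = (34.2468 + 261.4625) / (155.5824 + 336.3525) = 295.7092 / 491.9349 = 0.60111

0.60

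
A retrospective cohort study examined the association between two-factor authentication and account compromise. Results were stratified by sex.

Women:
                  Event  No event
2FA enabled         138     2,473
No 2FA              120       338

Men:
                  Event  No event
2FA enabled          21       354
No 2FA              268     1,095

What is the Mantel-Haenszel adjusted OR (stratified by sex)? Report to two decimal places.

0.19

OR_MH = Σ(aᵢdᵢ/nᵢ) / Σ(bᵢcᵢ/nᵢ), where nᵢ is the stratum total.
Stratum 1 (Women): n = 3069; a·d/n = 138·338/3069 = 15.1984; b·c/n = 2473·120/3069 = 96.6960
Stratum 2 (Men): n = 1738; a·d/n = 21·1095/1738 = 13.2307; b·c/n = 354·268/1738 = 54.5869
OR_MH = (15.1984 + 13.2307) / (96.6960 + 54.5869) = 28.4292 / 151.2829 = 0.18792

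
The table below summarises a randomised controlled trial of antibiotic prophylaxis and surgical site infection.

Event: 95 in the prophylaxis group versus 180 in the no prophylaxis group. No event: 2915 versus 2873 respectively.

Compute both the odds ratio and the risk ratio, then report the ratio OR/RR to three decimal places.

From the description: a = 95, b = 2915, c = 180, d = 2873.
OR = (95·2873)/(2915·180) = 272935/524700 = 0.52017
Risk in exposed = 95/3010 = 0.03156; risk in unexposed = 180/3053 = 0.05896; RR = 0.53532
OR/RR = 0.52017 / 0.53532 = 0.97171
The outcome is rare in both groups, so OR ≈ RR (ratio near 1).

0.972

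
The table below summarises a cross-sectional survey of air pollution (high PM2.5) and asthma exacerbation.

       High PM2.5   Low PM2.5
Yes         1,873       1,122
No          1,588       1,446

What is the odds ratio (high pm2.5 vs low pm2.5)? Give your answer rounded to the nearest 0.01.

1.52

Reading the table with exposure as columns: a = 1873 (High PM2.5, case), b = 1588 (High PM2.5, non-case), c = 1122 (Low PM2.5, case), d = 1446.
OR = (a·d)/(b·c) = (1873 × 1446) / (1588 × 1122) = 2708358 / 1781736 = 1.52007
The odds of asthma exacerbation are about 1.52 times as high in the high pm2.5 group.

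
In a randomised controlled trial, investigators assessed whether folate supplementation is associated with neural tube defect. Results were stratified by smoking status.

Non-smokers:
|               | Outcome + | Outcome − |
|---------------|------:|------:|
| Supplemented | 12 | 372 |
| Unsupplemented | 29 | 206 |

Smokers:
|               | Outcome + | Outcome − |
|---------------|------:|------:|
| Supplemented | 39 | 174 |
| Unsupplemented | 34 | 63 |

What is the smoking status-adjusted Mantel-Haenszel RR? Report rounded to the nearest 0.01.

0.41

RR_MH = Σ(aᵢ·n₀ᵢ/nᵢ) / Σ(cᵢ·n₁ᵢ/nᵢ), with n₁ᵢ = aᵢ+bᵢ (exposed), n₀ᵢ = cᵢ+dᵢ (unexposed), nᵢ = n₁ᵢ+n₀ᵢ.
Stratum 1 (Non-smokers): n₁ = 384, n₀ = 235, n = 619; a·n₀/n = 12·235/619 = 4.5557; c·n₁/n = 29·384/619 = 17.9903
Stratum 2 (Smokers): n₁ = 213, n₀ = 97, n = 310; a·n₀/n = 39·97/310 = 12.2032; c·n₁/n = 34·213/310 = 23.3613
RR_MH = (4.5557 + 12.2032) / (17.9903 + 23.3613) = 16.7590 / 41.3516 = 0.40528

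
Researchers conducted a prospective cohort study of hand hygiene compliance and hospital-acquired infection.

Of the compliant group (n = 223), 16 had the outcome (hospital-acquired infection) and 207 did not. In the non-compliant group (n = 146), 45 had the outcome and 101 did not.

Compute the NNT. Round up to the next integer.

Risk in treated group = 16/223 = 0.07175; risk in control = 45/146 = 0.30822.
Absolute risk reduction = 0.30822 − 0.07175 = 0.23647
NNT = 1 / ARR = 1 / 0.23647 = 4.229 → round up → 5

5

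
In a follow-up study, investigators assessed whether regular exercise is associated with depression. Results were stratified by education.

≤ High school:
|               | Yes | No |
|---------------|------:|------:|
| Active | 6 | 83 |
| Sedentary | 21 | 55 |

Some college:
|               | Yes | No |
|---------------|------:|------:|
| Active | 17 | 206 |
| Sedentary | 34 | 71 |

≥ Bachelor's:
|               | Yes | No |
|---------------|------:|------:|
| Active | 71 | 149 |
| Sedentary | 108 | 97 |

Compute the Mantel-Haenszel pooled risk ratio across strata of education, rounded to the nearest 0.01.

RR_MH = Σ(aᵢ·n₀ᵢ/nᵢ) / Σ(cᵢ·n₁ᵢ/nᵢ), with n₁ᵢ = aᵢ+bᵢ (exposed), n₀ᵢ = cᵢ+dᵢ (unexposed), nᵢ = n₁ᵢ+n₀ᵢ.
Stratum 1 (≤ High school): n₁ = 89, n₀ = 76, n = 165; a·n₀/n = 6·76/165 = 2.7636; c·n₁/n = 21·89/165 = 11.3273
Stratum 2 (Some college): n₁ = 223, n₀ = 105, n = 328; a·n₀/n = 17·105/328 = 5.4421; c·n₁/n = 34·223/328 = 23.1159
Stratum 3 (≥ Bachelor's): n₁ = 220, n₀ = 205, n = 425; a·n₀/n = 71·205/425 = 34.2471; c·n₁/n = 108·220/425 = 55.9059
RR_MH = (2.7636 + 5.4421 + 34.2471) / (11.3273 + 23.1159 + 55.9059) = 42.4528 / 90.3490 = 0.46988

0.47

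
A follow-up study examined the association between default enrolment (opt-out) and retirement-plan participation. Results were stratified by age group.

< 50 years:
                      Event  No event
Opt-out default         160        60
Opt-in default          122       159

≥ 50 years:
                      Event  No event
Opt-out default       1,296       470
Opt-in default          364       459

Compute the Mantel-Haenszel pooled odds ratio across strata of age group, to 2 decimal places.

3.48

OR_MH = Σ(aᵢdᵢ/nᵢ) / Σ(bᵢcᵢ/nᵢ), where nᵢ is the stratum total.
Stratum 1 (< 50 years): n = 501; a·d/n = 160·159/501 = 50.7784; b·c/n = 60·122/501 = 14.6108
Stratum 2 (≥ 50 years): n = 2589; a·d/n = 1296·459/2589 = 229.7659; b·c/n = 470·364/2589 = 66.0796
OR_MH = (50.7784 + 229.7659) / (14.6108 + 66.0796) = 280.5444 / 80.6903 = 3.47680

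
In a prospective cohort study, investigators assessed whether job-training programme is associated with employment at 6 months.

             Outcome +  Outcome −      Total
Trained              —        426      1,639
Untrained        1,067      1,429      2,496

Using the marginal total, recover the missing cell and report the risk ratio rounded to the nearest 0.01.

The missing cell is in the exposed row: 1639 − 426 = 1213.
So a = 1213, b = 426, c = 1067, d = 1429.
RR = [a/(a+b)] / [c/(c+d)] = (1213/1639) / (1067/2496) = 0.74009/0.42748 = 1.73126

1.73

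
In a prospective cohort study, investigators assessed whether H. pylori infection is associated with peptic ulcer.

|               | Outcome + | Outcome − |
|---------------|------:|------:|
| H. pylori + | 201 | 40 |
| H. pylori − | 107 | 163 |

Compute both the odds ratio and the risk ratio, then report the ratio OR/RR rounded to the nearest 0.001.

3.637

Cells: a = 201, b = 40, c = 107, d = 163.
OR = (201·163)/(40·107) = 32763/4280 = 7.65491
Risk in exposed = 201/241 = 0.83402; risk in unexposed = 107/270 = 0.39630; RR = 2.10455
OR/RR = 7.65491 / 2.10455 = 3.63731
The outcome is not rare, so the OR lies further from 1 than the RR.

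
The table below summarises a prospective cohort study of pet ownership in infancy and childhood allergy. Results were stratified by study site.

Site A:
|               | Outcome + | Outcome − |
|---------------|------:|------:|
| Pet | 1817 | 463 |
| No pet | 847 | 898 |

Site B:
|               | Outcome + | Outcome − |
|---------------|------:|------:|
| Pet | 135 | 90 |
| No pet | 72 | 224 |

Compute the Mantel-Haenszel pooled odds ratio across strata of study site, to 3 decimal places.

4.218

OR_MH = Σ(aᵢdᵢ/nᵢ) / Σ(bᵢcᵢ/nᵢ), where nᵢ is the stratum total.
Stratum 1 (Site A): n = 4025; a·d/n = 1817·898/4025 = 405.3829; b·c/n = 463·847/4025 = 97.4313
Stratum 2 (Site B): n = 521; a·d/n = 135·224/521 = 58.0422; b·c/n = 90·72/521 = 12.4376
OR_MH = (405.3829 + 58.0422) / (97.4313 + 12.4376) = 463.4251 / 109.8689 = 4.21798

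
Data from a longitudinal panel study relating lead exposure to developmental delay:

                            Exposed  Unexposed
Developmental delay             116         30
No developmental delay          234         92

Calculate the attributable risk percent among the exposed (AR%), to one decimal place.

25.8

Reading the table with exposure as columns: a = 116 (Exposed, case), b = 234 (Exposed, non-case), c = 30 (Unexposed, case), d = 92.
Risk in exposed = 116/350 = 0.33143; risk in unexposed = 30/122 = 0.24590.
RR = 0.33143/0.24590 = 1.34781
AR% = (RR − 1)/RR × 100 = (1.34781 − 1)/1.34781 × 100 = 25.8055%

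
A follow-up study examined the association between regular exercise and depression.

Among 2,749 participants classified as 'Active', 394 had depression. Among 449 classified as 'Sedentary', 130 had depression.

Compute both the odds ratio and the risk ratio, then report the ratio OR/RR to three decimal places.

From the description: a = 394, b = 2355, c = 130, d = 319.
OR = (394·319)/(2355·130) = 125686/306150 = 0.41054
Risk in exposed = 394/2749 = 0.14332; risk in unexposed = 130/449 = 0.28953; RR = 0.49502
OR/RR = 0.41054 / 0.49502 = 0.82933
The outcome is not rare, so the OR lies further from 1 than the RR.

0.829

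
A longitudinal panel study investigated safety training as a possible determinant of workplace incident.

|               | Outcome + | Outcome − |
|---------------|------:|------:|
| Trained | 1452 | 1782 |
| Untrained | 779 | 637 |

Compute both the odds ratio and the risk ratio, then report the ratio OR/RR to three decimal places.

Cells: a = 1452, b = 1782, c = 779, d = 637.
OR = (1452·637)/(1782·779) = 924924/1388178 = 0.66629
Risk in exposed = 1452/3234 = 0.44898; risk in unexposed = 779/1416 = 0.55014; RR = 0.81612
OR/RR = 0.66629 / 0.81612 = 0.81641
The outcome is not rare, so the OR lies further from 1 than the RR.

0.816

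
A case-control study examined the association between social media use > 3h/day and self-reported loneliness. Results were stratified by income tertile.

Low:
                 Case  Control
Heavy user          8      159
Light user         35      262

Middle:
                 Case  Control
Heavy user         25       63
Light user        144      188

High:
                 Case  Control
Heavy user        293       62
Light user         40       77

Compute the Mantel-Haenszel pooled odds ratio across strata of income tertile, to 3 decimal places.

1.635

OR_MH = Σ(aᵢdᵢ/nᵢ) / Σ(bᵢcᵢ/nᵢ), where nᵢ is the stratum total.
Stratum 1 (Low): n = 464; a·d/n = 8·262/464 = 4.5172; b·c/n = 159·35/464 = 11.9935
Stratum 2 (Middle): n = 420; a·d/n = 25·188/420 = 11.1905; b·c/n = 63·144/420 = 21.6000
Stratum 3 (High): n = 472; a·d/n = 293·77/472 = 47.7987; b·c/n = 62·40/472 = 5.2542
OR_MH = (4.5172 + 11.1905 + 47.7987) / (11.9935 + 21.6000 + 5.2542) = 63.5064 / 38.8478 = 1.63475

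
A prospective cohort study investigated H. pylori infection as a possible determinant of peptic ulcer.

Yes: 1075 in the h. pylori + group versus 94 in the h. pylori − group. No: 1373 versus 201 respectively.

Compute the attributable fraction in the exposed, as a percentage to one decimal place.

From the description: a = 1075, b = 1373, c = 94, d = 201.
Risk in exposed = 1075/2448 = 0.43913; risk in unexposed = 94/295 = 0.31864.
RR = 0.43913/0.31864 = 1.37813
AR% = (RR − 1)/RR × 100 = (1.37813 − 1)/1.37813 × 100 = 27.4381%

27.4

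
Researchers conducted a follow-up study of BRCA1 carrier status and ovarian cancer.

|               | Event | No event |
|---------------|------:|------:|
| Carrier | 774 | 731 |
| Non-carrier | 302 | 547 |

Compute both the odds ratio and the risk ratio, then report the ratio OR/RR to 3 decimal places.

Cells: a = 774, b = 731, c = 302, d = 547.
OR = (774·547)/(731·302) = 423378/220762 = 1.91780
Risk in exposed = 774/1505 = 0.51429; risk in unexposed = 302/849 = 0.35571; RR = 1.44579
OR/RR = 1.91780 / 1.44579 = 1.32647
The outcome is not rare, so the OR lies further from 1 than the RR.

1.326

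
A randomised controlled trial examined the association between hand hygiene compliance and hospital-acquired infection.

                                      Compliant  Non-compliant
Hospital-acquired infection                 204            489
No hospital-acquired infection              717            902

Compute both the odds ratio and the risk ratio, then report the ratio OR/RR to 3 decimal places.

Reading the table with exposure as columns: a = 204 (Compliant, case), b = 717 (Compliant, non-case), c = 489 (Non-compliant, case), d = 902.
OR = (204·902)/(717·489) = 184008/350613 = 0.52482
Risk in exposed = 204/921 = 0.22150; risk in unexposed = 489/1391 = 0.35155; RR = 0.63007
OR/RR = 0.52482 / 0.63007 = 0.83295
The outcome is not rare, so the OR lies further from 1 than the RR.

0.833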